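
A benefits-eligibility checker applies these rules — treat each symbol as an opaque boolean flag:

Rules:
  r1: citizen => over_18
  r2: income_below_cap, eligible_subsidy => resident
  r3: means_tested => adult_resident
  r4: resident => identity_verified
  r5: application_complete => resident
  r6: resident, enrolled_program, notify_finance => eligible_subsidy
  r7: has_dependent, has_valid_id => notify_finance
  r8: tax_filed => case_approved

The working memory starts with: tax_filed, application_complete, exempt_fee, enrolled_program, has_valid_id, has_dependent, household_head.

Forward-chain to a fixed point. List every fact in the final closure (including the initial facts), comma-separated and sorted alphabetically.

Round 1: r5 [application_complete => resident]; r7 [has_dependent, has_valid_id => notify_finance]; r8 [tax_filed => case_approved]. New: resident, notify_finance, case_approved.
Round 2: r4 [resident => identity_verified]; r6 [resident, enrolled_program, notify_finance => eligible_subsidy]. New: identity_verified, eligible_subsidy.

application_complete, case_approved, eligible_subsidy, enrolled_program, exempt_fee, has_dependent, has_valid_id, household_head, identity_verified, notify_finance, resident, tax_filed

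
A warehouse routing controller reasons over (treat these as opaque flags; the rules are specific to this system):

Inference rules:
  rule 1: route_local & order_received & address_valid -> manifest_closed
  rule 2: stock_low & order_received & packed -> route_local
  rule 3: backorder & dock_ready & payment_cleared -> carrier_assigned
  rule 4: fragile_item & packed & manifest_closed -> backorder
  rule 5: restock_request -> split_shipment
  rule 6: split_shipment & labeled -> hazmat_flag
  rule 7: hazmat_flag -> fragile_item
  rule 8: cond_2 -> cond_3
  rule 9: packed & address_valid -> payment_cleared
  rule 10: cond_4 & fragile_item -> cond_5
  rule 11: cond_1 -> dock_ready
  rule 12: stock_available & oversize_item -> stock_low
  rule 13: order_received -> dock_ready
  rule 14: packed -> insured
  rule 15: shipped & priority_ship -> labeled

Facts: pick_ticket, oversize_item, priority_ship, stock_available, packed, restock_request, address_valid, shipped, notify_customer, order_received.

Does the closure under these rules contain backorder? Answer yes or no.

yes

Round 1 — rule 5, rule 9, rule 12, rule 13, rule 14, rule 15, derive split_shipment, payment_cleared, stock_low, dock_ready, insured, labeled.
Round 2 — rule 2, rule 6, derive route_local, hazmat_flag.
Round 3 — rule 1, rule 7, derive manifest_closed, fragile_item.
Round 4 — rule 4, derive backorder.
Round 5 — rule 3, derive carrier_assigned.
backorder appears in round 4, so it is derivable.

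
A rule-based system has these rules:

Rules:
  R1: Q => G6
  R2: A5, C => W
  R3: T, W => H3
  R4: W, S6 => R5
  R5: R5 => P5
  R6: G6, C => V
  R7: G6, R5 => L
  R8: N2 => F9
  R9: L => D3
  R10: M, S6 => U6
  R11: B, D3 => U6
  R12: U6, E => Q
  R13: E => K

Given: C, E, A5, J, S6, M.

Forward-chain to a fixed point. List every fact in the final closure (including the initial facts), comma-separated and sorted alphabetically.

Round 1: R2 [A5, C => W]; R10 [M, S6 => U6]; R13 [E => K]. New: W, U6, K.
Round 2: R4 [W, S6 => R5]; R12 [U6, E => Q]. New: R5, Q.
Round 3: R1 [Q => G6]; R5 [R5 => P5]. New: G6, P5.
Round 4: R6 [G6, C => V]; R7 [G6, R5 => L]. New: V, L.
Round 5: R9 [L => D3]. New: D3.

A5, C, D3, E, G6, J, K, L, M, P5, Q, R5, S6, U6, V, W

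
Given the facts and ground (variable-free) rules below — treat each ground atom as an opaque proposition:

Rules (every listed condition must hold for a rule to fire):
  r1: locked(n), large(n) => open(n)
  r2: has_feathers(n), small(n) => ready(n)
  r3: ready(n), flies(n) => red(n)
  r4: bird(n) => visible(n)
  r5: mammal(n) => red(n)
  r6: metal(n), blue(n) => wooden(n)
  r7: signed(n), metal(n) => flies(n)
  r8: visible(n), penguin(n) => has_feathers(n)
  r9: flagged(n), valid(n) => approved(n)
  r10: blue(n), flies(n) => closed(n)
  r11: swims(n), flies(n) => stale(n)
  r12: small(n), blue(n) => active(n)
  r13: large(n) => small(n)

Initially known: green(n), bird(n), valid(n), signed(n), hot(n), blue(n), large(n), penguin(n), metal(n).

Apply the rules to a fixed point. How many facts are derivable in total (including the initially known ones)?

18

Round 1 — r4, r6, r7, r13, derive visible(n), wooden(n), flies(n), small(n).
Round 2 — r8, r10, r12, derive has_feathers(n), closed(n), active(n).
Round 3 — r2, derive ready(n).
Round 4 — r3, derive red(n).
Closure: {active(n), bird(n), blue(n), closed(n), flies(n), green(n), has_feathers(n), hot(n), large(n), metal(n), penguin(n), ready(n), red(n), signed(n), small(n), valid(n), visible(n), wooden(n)} — 18 facts.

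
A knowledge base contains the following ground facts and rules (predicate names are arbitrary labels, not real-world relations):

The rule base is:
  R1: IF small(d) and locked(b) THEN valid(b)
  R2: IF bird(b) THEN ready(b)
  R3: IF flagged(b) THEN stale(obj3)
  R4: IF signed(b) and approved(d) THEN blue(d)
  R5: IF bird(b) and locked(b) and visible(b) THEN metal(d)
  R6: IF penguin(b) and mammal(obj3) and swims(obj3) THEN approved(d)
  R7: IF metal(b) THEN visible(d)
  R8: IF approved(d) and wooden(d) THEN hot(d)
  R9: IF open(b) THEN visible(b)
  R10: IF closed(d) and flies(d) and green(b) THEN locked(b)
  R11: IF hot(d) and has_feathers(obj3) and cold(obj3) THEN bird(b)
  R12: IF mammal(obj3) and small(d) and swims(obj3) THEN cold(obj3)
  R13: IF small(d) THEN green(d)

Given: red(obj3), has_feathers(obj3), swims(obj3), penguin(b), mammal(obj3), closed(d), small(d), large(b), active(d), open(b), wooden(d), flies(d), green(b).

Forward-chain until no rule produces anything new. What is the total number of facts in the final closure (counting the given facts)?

Round 1: R6 [IF penguin(b) and mammal(obj3) and swims(obj3) THEN approved(d)]; R9 [IF open(b) THEN visible(b)]; R10 [IF closed(d) and flies(d) and green(b) THEN locked(b)]; R12 [IF mammal(obj3) and small(d) and swims(obj3) THEN cold(obj3)]; R13 [IF small(d) THEN green(d)]. New: approved(d), visible(b), locked(b), cold(obj3), green(d).
Round 2: R1 [IF small(d) and locked(b) THEN valid(b)]; R8 [IF approved(d) and wooden(d) THEN hot(d)]. New: valid(b), hot(d).
Round 3: R11 [IF hot(d) and has_feathers(obj3) and cold(obj3) THEN bird(b)]. New: bird(b).
Round 4: R2 [IF bird(b) THEN ready(b)]; R5 [IF bird(b) and locked(b) and visible(b) THEN metal(d)]. New: ready(b), metal(d).
Closure: {active(d), approved(d), bird(b), closed(d), cold(obj3), flies(d), green(b), green(d), has_feathers(obj3), hot(d), large(b), locked(b), mammal(obj3), metal(d), open(b), penguin(b), ready(b), red(obj3), small(d), swims(obj3), valid(b), visible(b), wooden(d)} — 23 facts.

23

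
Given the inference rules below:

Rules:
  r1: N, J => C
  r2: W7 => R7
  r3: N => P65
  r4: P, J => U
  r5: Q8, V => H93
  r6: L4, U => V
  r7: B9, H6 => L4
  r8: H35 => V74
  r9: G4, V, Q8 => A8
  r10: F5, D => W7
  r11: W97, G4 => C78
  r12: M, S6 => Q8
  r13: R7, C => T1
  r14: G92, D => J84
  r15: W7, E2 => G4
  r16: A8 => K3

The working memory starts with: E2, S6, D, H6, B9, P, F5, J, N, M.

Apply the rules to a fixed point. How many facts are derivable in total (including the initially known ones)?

[1] r1 [N, J => C]; r3 [N => P65]; r4 [P, J => U]; r7 [B9, H6 => L4]; r10 [F5, D => W7]; r12 [M, S6 => Q8]. ⇒ new: C, P65, U, L4, W7, Q8.
[2] r2 [W7 => R7]; r6 [L4, U => V]; r15 [W7, E2 => G4]. ⇒ new: R7, V, G4.
[3] r5 [Q8, V => H93]; r9 [G4, V, Q8 => A8]; r13 [R7, C => T1]. ⇒ new: H93, A8, T1.
[4] r16 [A8 => K3]. ⇒ new: K3.
Closure: {A8, B9, C, D, E2, F5, G4, H6, H93, J, K3, L4, M, N, P, P65, Q8, R7, S6, T1, U, V, W7} — 23 facts.

23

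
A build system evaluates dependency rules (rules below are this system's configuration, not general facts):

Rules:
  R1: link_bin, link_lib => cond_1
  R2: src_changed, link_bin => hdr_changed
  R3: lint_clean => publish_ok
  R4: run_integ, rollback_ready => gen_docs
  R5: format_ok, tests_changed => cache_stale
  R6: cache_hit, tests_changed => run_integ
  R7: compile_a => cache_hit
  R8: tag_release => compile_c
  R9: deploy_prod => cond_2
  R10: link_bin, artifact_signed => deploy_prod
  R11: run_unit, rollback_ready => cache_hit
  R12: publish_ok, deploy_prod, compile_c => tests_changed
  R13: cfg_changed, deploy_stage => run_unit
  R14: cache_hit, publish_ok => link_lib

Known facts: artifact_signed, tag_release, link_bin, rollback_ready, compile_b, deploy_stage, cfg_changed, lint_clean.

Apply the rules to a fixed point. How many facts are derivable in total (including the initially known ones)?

19

Round 1 — R3, R8, R10, R13, derive publish_ok, compile_c, deploy_prod, run_unit.
Round 2 — R9, R11, R12, derive cond_2, cache_hit, tests_changed.
Round 3 — R6, R14, derive run_integ, link_lib.
Round 4 — R1, R4, derive cond_1, gen_docs.
Closure: {artifact_signed, cache_hit, cfg_changed, compile_b, compile_c, cond_1, cond_2, deploy_prod, deploy_stage, gen_docs, link_bin, link_lib, lint_clean, publish_ok, rollback_ready, run_integ, run_unit, tag_release, tests_changed} — 19 facts.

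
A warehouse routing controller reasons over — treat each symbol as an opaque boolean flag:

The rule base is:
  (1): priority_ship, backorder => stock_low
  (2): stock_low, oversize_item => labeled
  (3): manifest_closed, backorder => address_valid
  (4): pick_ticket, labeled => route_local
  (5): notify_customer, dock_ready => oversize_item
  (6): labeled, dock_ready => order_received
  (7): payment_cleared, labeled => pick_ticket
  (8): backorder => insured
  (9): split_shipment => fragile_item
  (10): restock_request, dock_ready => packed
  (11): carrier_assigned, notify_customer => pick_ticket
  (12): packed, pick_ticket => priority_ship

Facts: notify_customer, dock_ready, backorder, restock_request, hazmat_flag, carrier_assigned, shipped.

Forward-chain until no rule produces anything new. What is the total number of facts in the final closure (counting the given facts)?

16

[1] (5) [notify_customer, dock_ready => oversize_item]; (8) [backorder => insured]; (10) [restock_request, dock_ready => packed]; (11) [carrier_assigned, notify_customer => pick_ticket]. ⇒ new: oversize_item, insured, packed, pick_ticket.
[2] (12) [packed, pick_ticket => priority_ship]. ⇒ new: priority_ship.
[3] (1) [priority_ship, backorder => stock_low]. ⇒ new: stock_low.
[4] (2) [stock_low, oversize_item => labeled]. ⇒ new: labeled.
[5] (4) [pick_ticket, labeled => route_local]; (6) [labeled, dock_ready => order_received]. ⇒ new: route_local, order_received.
Closure: {backorder, carrier_assigned, dock_ready, hazmat_flag, insured, labeled, notify_customer, order_received, oversize_item, packed, pick_ticket, priority_ship, restock_request, route_local, shipped, stock_low} — 16 facts.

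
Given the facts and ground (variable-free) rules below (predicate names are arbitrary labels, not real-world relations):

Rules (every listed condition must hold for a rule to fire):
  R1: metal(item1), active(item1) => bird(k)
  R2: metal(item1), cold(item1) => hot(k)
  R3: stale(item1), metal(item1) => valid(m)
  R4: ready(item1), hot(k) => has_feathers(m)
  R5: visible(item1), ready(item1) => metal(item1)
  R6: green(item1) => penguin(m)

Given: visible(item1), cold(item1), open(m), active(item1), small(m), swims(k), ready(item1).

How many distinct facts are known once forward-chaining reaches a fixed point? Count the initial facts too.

Round 1: R5 [visible(item1), ready(item1) => metal(item1)]. Adds metal(item1).
Round 2: R1 [metal(item1), active(item1) => bird(k)]; R2 [metal(item1), cold(item1) => hot(k)]. Adds bird(k), hot(k).
Round 3: R4 [ready(item1), hot(k) => has_feathers(m)]. Adds has_feathers(m).
Closure: {active(item1), bird(k), cold(item1), has_feathers(m), hot(k), metal(item1), open(m), ready(item1), small(m), swims(k), visible(item1)} — 11 facts.

11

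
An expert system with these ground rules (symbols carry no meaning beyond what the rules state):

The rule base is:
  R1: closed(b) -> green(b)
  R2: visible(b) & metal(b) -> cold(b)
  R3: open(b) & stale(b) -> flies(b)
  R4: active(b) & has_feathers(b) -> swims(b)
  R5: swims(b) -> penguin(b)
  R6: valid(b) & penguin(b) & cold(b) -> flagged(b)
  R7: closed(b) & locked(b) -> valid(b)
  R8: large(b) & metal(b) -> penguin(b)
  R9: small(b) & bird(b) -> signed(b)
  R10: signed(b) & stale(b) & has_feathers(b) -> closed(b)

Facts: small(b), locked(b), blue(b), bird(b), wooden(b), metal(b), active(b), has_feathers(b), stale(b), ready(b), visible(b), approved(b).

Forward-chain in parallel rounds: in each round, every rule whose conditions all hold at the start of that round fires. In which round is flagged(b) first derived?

4

Round 1: R2 [visible(b) & metal(b) -> cold(b)]; R4 [active(b) & has_feathers(b) -> swims(b)]; R9 [small(b) & bird(b) -> signed(b)]. New: cold(b), swims(b), signed(b).
Round 2: R5 [swims(b) -> penguin(b)]; R10 [signed(b) & stale(b) & has_feathers(b) -> closed(b)]. New: penguin(b), closed(b).
Round 3: R1 [closed(b) -> green(b)]; R7 [closed(b) & locked(b) -> valid(b)]. New: green(b), valid(b).
Round 4: R6 [valid(b) & penguin(b) & cold(b) -> flagged(b)]. New: flagged(b).
flagged(b) first appears in round 4.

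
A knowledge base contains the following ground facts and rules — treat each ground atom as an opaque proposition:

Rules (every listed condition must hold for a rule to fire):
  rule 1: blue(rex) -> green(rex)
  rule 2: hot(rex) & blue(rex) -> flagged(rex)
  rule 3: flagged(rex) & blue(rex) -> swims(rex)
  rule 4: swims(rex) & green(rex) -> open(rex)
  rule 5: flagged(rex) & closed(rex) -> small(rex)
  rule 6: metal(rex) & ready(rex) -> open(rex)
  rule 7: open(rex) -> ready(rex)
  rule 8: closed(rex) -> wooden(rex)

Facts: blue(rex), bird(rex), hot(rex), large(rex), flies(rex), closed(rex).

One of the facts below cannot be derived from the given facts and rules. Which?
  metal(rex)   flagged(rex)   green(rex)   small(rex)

metal(rex)

Round 1 fires rule 1, rule 2, rule 8, giving green(rex), flagged(rex), wooden(rex).
Round 2 fires rule 3, rule 5, giving swims(rex), small(rex).
Round 3 fires rule 4, giving open(rex).
Round 4 fires rule 7, giving ready(rex).
Derived: green(rex) (round 1), flagged(rex) (round 1), small(rex) (round 2). metal(rex) never appears in any round.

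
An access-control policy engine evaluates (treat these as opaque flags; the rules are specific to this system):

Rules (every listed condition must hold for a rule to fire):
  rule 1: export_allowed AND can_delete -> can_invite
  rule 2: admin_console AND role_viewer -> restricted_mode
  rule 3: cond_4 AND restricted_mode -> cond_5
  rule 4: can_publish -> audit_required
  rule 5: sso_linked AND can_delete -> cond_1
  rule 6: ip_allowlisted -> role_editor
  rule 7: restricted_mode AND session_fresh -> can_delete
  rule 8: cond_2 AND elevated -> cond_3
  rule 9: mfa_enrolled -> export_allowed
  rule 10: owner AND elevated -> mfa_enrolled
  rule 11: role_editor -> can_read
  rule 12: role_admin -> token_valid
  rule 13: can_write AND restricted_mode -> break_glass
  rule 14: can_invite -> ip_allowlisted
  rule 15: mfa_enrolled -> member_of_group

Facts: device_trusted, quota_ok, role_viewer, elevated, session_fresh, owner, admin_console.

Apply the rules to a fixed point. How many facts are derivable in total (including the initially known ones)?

16

Round 1 fires rule 2, rule 10, giving restricted_mode, mfa_enrolled.
Round 2 fires rule 7, rule 9, rule 15, giving can_delete, export_allowed, member_of_group.
Round 3 fires rule 1, giving can_invite.
Round 4 fires rule 14, giving ip_allowlisted.
Round 5 fires rule 6, giving role_editor.
Round 6 fires rule 11, giving can_read.
Closure: {admin_console, can_delete, can_invite, can_read, device_trusted, elevated, export_allowed, ip_allowlisted, member_of_group, mfa_enrolled, owner, quota_ok, restricted_mode, role_editor, role_viewer, session_fresh} — 16 facts.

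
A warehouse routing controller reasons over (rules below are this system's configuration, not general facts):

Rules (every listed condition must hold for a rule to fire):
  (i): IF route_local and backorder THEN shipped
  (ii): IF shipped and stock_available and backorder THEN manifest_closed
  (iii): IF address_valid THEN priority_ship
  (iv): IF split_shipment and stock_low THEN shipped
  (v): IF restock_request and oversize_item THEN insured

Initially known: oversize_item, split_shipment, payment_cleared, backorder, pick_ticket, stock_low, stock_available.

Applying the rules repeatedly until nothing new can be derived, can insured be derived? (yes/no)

no

Round 1 fires (iv), giving shipped.
Round 2 fires (ii), giving manifest_closed.
Fixed point reached. insured is concluded only by (v); (v) needs restock_request (never derived).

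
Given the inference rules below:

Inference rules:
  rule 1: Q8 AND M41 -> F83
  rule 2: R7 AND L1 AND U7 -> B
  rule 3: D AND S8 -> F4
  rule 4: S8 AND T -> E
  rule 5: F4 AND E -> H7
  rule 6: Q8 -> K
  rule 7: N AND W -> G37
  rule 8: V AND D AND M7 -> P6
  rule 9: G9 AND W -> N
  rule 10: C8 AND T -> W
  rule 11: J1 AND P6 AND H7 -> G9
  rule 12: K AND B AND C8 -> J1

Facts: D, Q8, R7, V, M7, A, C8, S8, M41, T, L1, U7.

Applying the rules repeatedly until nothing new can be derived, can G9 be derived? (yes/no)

yes

Round 1 — rule 1, rule 2, rule 3, rule 4, rule 6, rule 8, rule 10, derive F83, B, F4, E, K, P6, W.
Round 2 — rule 5, rule 12, derive H7, J1.
Round 3 — rule 11, derive G9.
Round 4 — rule 9, derive N.
Round 5 — rule 7, derive G37.
G9 appears in round 3, so it is derivable.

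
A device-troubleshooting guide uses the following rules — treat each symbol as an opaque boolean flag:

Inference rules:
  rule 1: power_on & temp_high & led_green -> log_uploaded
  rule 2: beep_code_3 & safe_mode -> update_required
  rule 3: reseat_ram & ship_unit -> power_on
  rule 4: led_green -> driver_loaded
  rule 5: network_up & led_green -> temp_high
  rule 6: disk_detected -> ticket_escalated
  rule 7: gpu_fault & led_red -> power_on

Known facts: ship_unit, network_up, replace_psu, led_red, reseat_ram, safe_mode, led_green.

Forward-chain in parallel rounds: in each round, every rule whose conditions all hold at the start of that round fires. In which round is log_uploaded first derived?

2

Round 1: rule 3 [reseat_ram & ship_unit -> power_on]; rule 4 [led_green -> driver_loaded]; rule 5 [network_up & led_green -> temp_high]. Adds power_on, driver_loaded, temp_high.
Round 2: rule 1 [power_on & temp_high & led_green -> log_uploaded]. Adds log_uploaded.
log_uploaded first appears in round 2.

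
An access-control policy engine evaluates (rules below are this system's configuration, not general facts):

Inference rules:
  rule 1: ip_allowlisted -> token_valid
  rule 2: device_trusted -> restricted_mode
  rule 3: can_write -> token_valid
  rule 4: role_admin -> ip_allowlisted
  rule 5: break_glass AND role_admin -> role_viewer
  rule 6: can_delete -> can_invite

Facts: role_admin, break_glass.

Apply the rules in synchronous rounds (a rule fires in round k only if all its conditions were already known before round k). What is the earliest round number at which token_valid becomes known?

2

Round 1: rule 4 [role_admin -> ip_allowlisted]; rule 5 [break_glass AND role_admin -> role_viewer]. Adds ip_allowlisted, role_viewer.
Round 2: rule 1 [ip_allowlisted -> token_valid]. Adds token_valid.
token_valid first appears in round 2.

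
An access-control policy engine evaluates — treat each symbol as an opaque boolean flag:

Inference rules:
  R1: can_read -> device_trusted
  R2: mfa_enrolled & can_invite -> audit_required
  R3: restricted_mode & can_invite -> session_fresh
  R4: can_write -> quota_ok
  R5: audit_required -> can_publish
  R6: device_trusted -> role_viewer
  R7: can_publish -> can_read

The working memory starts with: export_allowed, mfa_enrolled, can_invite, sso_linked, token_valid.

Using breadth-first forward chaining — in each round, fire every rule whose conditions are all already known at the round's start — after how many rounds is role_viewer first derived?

Round 1 — R2, derive audit_required.
Round 2 — R5, derive can_publish.
Round 3 — R7, derive can_read.
Round 4 — R1, derive device_trusted.
Round 5 — R6, derive role_viewer.
role_viewer first appears in round 5.

5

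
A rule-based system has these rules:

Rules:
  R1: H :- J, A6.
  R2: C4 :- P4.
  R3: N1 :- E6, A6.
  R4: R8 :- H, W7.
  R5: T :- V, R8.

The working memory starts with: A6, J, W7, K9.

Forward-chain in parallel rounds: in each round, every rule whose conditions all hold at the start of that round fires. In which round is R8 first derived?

2

Round 1 fires R1, giving H.
Round 2 fires R4, giving R8.
R8 first appears in round 2.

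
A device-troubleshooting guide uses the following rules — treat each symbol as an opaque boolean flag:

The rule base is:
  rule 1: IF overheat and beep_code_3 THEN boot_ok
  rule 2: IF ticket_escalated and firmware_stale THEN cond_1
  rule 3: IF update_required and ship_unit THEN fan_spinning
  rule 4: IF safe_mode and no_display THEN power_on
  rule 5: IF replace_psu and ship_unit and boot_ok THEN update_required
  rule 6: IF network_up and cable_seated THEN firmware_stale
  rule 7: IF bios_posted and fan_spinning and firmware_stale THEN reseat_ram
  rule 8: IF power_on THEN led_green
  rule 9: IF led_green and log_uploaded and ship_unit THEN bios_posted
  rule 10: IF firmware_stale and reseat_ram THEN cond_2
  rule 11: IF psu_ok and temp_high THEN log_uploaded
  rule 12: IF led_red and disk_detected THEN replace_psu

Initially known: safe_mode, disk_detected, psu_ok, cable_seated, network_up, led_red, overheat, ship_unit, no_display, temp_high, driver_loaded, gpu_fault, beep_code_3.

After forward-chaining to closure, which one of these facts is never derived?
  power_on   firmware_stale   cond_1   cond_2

cond_1

Round 1: rule 1 [IF overheat and beep_code_3 THEN boot_ok]; rule 4 [IF safe_mode and no_display THEN power_on]; rule 6 [IF network_up and cable_seated THEN firmware_stale]; rule 11 [IF psu_ok and temp_high THEN log_uploaded]; rule 12 [IF led_red and disk_detected THEN replace_psu]. New: boot_ok, power_on, firmware_stale, log_uploaded, replace_psu.
Round 2: rule 5 [IF replace_psu and ship_unit and boot_ok THEN update_required]; rule 8 [IF power_on THEN led_green]. New: update_required, led_green.
Round 3: rule 3 [IF update_required and ship_unit THEN fan_spinning]; rule 9 [IF led_green and log_uploaded and ship_unit THEN bios_posted]. New: fan_spinning, bios_posted.
Round 4: rule 7 [IF bios_posted and fan_spinning and firmware_stale THEN reseat_ram]. New: reseat_ram.
Round 5: rule 10 [IF firmware_stale and reseat_ram THEN cond_2]. New: cond_2.
Derived: cond_2 (round 5), power_on (round 1), firmware_stale (round 1). cond_1 never appears in any round.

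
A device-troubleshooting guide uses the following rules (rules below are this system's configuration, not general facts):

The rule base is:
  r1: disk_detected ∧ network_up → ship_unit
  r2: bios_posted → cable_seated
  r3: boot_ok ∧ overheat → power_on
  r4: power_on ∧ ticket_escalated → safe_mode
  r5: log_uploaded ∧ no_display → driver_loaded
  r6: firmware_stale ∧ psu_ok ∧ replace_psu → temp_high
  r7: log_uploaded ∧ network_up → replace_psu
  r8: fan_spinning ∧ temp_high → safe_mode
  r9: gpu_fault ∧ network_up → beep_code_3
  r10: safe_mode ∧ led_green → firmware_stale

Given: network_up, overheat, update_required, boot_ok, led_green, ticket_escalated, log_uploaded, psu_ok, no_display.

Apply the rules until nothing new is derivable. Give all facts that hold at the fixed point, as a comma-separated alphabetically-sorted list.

Round 1 — r3, r5, r7, derive power_on, driver_loaded, replace_psu.
Round 2 — r4, derive safe_mode.
Round 3 — r10, derive firmware_stale.
Round 4 — r6, derive temp_high.

boot_ok, driver_loaded, firmware_stale, led_green, log_uploaded, network_up, no_display, overheat, power_on, psu_ok, replace_psu, safe_mode, temp_high, ticket_escalated, update_required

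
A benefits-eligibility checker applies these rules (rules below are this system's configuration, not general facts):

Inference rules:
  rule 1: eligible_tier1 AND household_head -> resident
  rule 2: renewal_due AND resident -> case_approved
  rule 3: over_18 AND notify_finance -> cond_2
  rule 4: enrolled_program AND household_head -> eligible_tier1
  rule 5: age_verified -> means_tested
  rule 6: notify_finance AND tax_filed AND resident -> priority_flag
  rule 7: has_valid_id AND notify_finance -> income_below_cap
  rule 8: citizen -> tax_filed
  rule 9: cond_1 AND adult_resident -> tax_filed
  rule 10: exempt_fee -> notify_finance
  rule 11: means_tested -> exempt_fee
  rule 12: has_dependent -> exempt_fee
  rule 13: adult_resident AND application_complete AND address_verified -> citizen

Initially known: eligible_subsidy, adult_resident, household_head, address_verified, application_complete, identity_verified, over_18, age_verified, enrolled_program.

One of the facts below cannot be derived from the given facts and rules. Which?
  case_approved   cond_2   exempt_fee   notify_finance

case_approved

Round 1: rule 4 [enrolled_program AND household_head -> eligible_tier1]; rule 5 [age_verified -> means_tested]; rule 13 [adult_resident AND application_complete AND address_verified -> citizen]. New: eligible_tier1, means_tested, citizen.
Round 2: rule 1 [eligible_tier1 AND household_head -> resident]; rule 8 [citizen -> tax_filed]; rule 11 [means_tested -> exempt_fee]. New: resident, tax_filed, exempt_fee.
Round 3: rule 10 [exempt_fee -> notify_finance]. New: notify_finance.
Round 4: rule 3 [over_18 AND notify_finance -> cond_2]; rule 6 [notify_finance AND tax_filed AND resident -> priority_flag]. New: cond_2, priority_flag.
Derived: exempt_fee (round 2), cond_2 (round 4), notify_finance (round 3). case_approved never appears in any round.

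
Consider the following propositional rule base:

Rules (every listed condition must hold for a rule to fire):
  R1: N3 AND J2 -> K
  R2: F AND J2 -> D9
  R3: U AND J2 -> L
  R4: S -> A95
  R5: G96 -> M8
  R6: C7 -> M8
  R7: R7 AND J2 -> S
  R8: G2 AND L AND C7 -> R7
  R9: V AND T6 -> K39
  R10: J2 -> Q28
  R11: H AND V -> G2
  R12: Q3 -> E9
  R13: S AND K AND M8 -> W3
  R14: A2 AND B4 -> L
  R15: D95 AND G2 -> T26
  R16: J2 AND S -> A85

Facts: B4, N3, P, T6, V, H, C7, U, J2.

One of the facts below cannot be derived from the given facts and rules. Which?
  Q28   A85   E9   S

E9

Round 1 — R1, R3, R6, R9, R10, R11, derive K, L, M8, K39, Q28, G2.
Round 2 — R8, derive R7.
Round 3 — R7, derive S.
Round 4 — R4, R13, R16, derive A95, W3, A85.
Derived: A85 (round 4), S (round 3), Q28 (round 1). E9 never appears in any round.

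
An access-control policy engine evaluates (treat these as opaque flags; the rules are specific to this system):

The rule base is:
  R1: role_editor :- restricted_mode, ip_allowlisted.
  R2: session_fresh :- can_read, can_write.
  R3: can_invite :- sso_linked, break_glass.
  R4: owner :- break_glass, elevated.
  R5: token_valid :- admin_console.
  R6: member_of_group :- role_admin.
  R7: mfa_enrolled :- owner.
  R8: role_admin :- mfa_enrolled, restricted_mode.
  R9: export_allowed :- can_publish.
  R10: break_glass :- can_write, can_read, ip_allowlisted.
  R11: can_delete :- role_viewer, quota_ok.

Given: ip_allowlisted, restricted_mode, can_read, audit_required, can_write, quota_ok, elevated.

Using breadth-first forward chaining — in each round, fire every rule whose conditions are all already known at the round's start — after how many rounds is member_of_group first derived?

5

[1] R1 [role_editor :- restricted_mode, ip_allowlisted.]; R2 [session_fresh :- can_read, can_write.]; R10 [break_glass :- can_write, can_read, ip_allowlisted.]. ⇒ new: role_editor, session_fresh, break_glass.
[2] R4 [owner :- break_glass, elevated.]. ⇒ new: owner.
[3] R7 [mfa_enrolled :- owner.]. ⇒ new: mfa_enrolled.
[4] R8 [role_admin :- mfa_enrolled, restricted_mode.]. ⇒ new: role_admin.
[5] R6 [member_of_group :- role_admin.]. ⇒ new: member_of_group.
member_of_group first appears in round 5.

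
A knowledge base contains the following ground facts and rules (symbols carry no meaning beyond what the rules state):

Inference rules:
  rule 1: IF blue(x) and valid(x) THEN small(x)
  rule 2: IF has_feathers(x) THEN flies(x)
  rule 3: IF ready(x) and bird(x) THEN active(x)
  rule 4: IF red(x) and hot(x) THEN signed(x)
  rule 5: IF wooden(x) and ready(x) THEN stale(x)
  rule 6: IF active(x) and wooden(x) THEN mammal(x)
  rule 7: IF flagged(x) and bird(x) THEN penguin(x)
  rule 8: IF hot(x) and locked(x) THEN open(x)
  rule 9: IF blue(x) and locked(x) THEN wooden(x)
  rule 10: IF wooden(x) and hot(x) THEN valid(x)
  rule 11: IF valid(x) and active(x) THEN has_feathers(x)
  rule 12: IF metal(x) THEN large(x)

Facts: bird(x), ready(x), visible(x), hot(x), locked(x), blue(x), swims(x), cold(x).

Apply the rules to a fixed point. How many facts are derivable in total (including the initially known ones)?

17

Round 1: rule 3 [IF ready(x) and bird(x) THEN active(x)]; rule 8 [IF hot(x) and locked(x) THEN open(x)]; rule 9 [IF blue(x) and locked(x) THEN wooden(x)]. Adds active(x), open(x), wooden(x).
Round 2: rule 5 [IF wooden(x) and ready(x) THEN stale(x)]; rule 6 [IF active(x) and wooden(x) THEN mammal(x)]; rule 10 [IF wooden(x) and hot(x) THEN valid(x)]. Adds stale(x), mammal(x), valid(x).
Round 3: rule 1 [IF blue(x) and valid(x) THEN small(x)]; rule 11 [IF valid(x) and active(x) THEN has_feathers(x)]. Adds small(x), has_feathers(x).
Round 4: rule 2 [IF has_feathers(x) THEN flies(x)]. Adds flies(x).
Closure: {active(x), bird(x), blue(x), cold(x), flies(x), has_feathers(x), hot(x), locked(x), mammal(x), open(x), ready(x), small(x), stale(x), swims(x), valid(x), visible(x), wooden(x)} — 17 facts.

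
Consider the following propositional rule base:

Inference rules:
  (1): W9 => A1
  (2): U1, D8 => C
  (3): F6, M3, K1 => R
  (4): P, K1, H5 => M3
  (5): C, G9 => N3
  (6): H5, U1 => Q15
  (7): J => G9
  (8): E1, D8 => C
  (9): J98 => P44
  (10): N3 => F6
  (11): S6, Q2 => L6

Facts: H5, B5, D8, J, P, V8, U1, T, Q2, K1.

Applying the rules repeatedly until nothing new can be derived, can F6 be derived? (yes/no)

Round 1 — (2), (4), (6), (7), derive C, M3, Q15, G9.
Round 2 — (5), derive N3.
Round 3 — (10), derive F6.
Round 4 — (3), derive R.
F6 appears in round 3, so it is derivable.

yes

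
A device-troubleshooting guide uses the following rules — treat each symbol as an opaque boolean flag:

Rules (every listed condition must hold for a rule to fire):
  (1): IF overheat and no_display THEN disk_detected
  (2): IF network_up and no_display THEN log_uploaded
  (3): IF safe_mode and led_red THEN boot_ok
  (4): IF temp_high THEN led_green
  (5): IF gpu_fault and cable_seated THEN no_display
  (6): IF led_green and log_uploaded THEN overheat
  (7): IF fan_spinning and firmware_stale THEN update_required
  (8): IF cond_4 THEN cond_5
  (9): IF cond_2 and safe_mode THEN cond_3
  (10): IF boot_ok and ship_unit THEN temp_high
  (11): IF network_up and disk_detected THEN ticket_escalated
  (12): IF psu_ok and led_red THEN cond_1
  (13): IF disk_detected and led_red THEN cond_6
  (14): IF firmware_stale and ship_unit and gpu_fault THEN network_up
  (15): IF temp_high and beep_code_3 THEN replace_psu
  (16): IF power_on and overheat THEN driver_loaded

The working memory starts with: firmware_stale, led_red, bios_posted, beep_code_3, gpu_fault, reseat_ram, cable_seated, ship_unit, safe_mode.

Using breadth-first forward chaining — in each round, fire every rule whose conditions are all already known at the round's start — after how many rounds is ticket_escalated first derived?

[1] (3) [IF safe_mode and led_red THEN boot_ok]; (5) [IF gpu_fault and cable_seated THEN no_display]; (14) [IF firmware_stale and ship_unit and gpu_fault THEN network_up]. ⇒ new: boot_ok, no_display, network_up.
[2] (2) [IF network_up and no_display THEN log_uploaded]; (10) [IF boot_ok and ship_unit THEN temp_high]. ⇒ new: log_uploaded, temp_high.
[3] (4) [IF temp_high THEN led_green]; (15) [IF temp_high and beep_code_3 THEN replace_psu]. ⇒ new: led_green, replace_psu.
[4] (6) [IF led_green and log_uploaded THEN overheat]. ⇒ new: overheat.
[5] (1) [IF overheat and no_display THEN disk_detected]. ⇒ new: disk_detected.
[6] (11) [IF network_up and disk_detected THEN ticket_escalated]; (13) [IF disk_detected and led_red THEN cond_6]. ⇒ new: ticket_escalated, cond_6.
ticket_escalated first appears in round 6.

6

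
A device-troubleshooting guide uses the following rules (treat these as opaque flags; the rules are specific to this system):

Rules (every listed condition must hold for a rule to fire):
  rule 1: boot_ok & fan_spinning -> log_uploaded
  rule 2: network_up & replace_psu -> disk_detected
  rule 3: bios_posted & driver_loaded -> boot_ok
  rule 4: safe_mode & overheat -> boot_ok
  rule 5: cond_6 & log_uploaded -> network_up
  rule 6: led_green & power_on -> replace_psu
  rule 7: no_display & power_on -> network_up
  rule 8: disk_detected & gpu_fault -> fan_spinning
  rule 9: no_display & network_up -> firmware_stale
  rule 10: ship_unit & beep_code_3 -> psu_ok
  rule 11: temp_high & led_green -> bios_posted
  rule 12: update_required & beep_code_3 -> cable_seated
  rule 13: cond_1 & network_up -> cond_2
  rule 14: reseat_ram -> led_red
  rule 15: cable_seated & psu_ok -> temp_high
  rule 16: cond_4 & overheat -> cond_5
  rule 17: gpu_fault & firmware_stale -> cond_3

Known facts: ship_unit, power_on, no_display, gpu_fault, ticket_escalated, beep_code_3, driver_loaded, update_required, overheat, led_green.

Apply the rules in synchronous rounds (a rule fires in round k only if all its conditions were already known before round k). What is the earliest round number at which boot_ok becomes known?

Round 1 — rule 6, rule 7, rule 10, rule 12, derive replace_psu, network_up, psu_ok, cable_seated.
Round 2 — rule 2, rule 9, rule 15, derive disk_detected, firmware_stale, temp_high.
Round 3 — rule 8, rule 11, rule 17, derive fan_spinning, bios_posted, cond_3.
Round 4 — rule 3, derive boot_ok.
boot_ok first appears in round 4.

4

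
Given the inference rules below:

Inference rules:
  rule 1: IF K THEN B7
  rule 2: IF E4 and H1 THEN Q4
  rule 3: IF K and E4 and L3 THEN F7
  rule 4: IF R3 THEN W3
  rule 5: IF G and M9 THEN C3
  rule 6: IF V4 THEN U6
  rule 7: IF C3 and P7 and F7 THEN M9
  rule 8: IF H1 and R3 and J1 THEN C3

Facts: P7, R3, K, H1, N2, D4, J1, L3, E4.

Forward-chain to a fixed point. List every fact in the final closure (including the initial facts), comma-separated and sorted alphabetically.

Round 1 fires rule 1, rule 2, rule 3, rule 4, rule 8, giving B7, Q4, F7, W3, C3.
Round 2 fires rule 7, giving M9.

B7, C3, D4, E4, F7, H1, J1, K, L3, M9, N2, P7, Q4, R3, W3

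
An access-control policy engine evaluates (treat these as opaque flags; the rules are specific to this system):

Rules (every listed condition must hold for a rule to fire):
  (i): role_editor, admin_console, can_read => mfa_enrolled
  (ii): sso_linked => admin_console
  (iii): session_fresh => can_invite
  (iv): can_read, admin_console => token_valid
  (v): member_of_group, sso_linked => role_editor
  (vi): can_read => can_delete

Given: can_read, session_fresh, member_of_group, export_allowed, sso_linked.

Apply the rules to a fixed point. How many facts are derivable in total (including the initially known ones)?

11

Round 1 fires (ii), (iii), (v), (vi), giving admin_console, can_invite, role_editor, can_delete.
Round 2 fires (i), (iv), giving mfa_enrolled, token_valid.
Closure: {admin_console, can_delete, can_invite, can_read, export_allowed, member_of_group, mfa_enrolled, role_editor, session_fresh, sso_linked, token_valid} — 11 facts.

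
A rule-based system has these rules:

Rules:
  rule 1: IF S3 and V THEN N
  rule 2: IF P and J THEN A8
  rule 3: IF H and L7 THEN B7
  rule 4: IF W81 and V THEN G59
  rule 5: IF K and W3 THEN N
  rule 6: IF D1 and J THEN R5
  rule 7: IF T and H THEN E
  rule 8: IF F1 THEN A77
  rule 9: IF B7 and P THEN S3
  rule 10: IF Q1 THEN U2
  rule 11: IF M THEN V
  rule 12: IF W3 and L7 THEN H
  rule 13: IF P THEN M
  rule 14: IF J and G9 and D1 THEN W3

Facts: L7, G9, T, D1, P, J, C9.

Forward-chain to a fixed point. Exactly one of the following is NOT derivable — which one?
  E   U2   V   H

Round 1: rule 2 [IF P and J THEN A8]; rule 6 [IF D1 and J THEN R5]; rule 13 [IF P THEN M]; rule 14 [IF J and G9 and D1 THEN W3]. Adds A8, R5, M, W3.
Round 2: rule 11 [IF M THEN V]; rule 12 [IF W3 and L7 THEN H]. Adds V, H.
Round 3: rule 3 [IF H and L7 THEN B7]; rule 7 [IF T and H THEN E]. Adds B7, E.
Round 4: rule 9 [IF B7 and P THEN S3]. Adds S3.
Round 5: rule 1 [IF S3 and V THEN N]. Adds N.
Derived: V (round 2), E (round 3), H (round 2). U2 never appears in any round.

U2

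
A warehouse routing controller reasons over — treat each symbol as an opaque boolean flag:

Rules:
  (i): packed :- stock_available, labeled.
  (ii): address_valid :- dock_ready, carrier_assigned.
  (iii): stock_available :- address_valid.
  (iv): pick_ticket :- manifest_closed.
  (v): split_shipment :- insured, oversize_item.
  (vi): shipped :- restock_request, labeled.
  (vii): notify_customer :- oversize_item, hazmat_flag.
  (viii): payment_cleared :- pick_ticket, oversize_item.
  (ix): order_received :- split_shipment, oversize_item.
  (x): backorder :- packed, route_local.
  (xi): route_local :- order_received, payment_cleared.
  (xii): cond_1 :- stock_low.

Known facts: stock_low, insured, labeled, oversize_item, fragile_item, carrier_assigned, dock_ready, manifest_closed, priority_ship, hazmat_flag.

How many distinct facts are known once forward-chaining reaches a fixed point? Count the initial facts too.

Round 1: (ii) [address_valid :- dock_ready, carrier_assigned.]; (iv) [pick_ticket :- manifest_closed.]; (v) [split_shipment :- insured, oversize_item.]; (vii) [notify_customer :- oversize_item, hazmat_flag.]; (xii) [cond_1 :- stock_low.]. New: address_valid, pick_ticket, split_shipment, notify_customer, cond_1.
Round 2: (iii) [stock_available :- address_valid.]; (viii) [payment_cleared :- pick_ticket, oversize_item.]; (ix) [order_received :- split_shipment, oversize_item.]. New: stock_available, payment_cleared, order_received.
Round 3: (i) [packed :- stock_available, labeled.]; (xi) [route_local :- order_received, payment_cleared.]. New: packed, route_local.
Round 4: (x) [backorder :- packed, route_local.]. New: backorder.
Closure: {address_valid, backorder, carrier_assigned, cond_1, dock_ready, fragile_item, hazmat_flag, insured, labeled, manifest_closed, notify_customer, order_received, oversize_item, packed, payment_cleared, pick_ticket, priority_ship, route_local, split_shipment, stock_available, stock_low} — 21 facts.

21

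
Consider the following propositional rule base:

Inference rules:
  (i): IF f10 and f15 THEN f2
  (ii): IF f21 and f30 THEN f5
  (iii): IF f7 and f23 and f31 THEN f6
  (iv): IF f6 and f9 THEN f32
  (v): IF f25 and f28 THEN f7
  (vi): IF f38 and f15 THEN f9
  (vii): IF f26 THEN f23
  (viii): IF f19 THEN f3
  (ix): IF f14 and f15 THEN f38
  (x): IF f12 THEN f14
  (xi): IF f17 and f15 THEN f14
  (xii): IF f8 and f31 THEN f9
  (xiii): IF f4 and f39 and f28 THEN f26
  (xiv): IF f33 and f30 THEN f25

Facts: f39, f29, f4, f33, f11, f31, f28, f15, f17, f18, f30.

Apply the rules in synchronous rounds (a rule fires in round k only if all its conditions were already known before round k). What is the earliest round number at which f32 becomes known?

Round 1: (xi) [IF f17 and f15 THEN f14]; (xiii) [IF f4 and f39 and f28 THEN f26]; (xiv) [IF f33 and f30 THEN f25]. New: f14, f26, f25.
Round 2: (v) [IF f25 and f28 THEN f7]; (vii) [IF f26 THEN f23]; (ix) [IF f14 and f15 THEN f38]. New: f7, f23, f38.
Round 3: (iii) [IF f7 and f23 and f31 THEN f6]; (vi) [IF f38 and f15 THEN f9]. New: f6, f9.
Round 4: (iv) [IF f6 and f9 THEN f32]. New: f32.
f32 first appears in round 4.

4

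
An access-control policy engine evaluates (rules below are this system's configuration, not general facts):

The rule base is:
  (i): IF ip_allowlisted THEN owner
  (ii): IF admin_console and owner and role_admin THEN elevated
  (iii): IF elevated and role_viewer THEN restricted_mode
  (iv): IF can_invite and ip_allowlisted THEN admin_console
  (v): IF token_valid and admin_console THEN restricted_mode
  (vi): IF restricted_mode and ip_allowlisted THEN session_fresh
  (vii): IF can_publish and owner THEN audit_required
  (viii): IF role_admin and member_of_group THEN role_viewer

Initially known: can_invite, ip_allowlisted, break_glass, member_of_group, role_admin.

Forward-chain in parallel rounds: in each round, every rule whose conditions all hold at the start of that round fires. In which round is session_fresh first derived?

Round 1 — (i), (iv), (viii), derive owner, admin_console, role_viewer.
Round 2 — (ii), derive elevated.
Round 3 — (iii), derive restricted_mode.
Round 4 — (vi), derive session_fresh.
session_fresh first appears in round 4.

4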